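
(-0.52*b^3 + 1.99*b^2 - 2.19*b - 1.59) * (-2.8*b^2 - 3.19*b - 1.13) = 1.456*b^5 - 3.9132*b^4 + 0.3715*b^3 + 9.1894*b^2 + 7.5468*b + 1.7967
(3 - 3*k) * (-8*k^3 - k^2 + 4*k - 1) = 24*k^4 - 21*k^3 - 15*k^2 + 15*k - 3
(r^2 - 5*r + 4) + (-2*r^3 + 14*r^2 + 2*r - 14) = -2*r^3 + 15*r^2 - 3*r - 10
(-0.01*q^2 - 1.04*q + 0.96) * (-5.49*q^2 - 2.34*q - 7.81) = 0.0549*q^4 + 5.733*q^3 - 2.7587*q^2 + 5.876*q - 7.4976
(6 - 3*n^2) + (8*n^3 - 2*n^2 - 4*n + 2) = 8*n^3 - 5*n^2 - 4*n + 8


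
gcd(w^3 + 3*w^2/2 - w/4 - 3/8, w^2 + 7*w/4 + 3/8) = w + 3/2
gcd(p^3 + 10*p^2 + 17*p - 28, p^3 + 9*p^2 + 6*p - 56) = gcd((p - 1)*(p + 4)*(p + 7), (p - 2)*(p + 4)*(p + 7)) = p^2 + 11*p + 28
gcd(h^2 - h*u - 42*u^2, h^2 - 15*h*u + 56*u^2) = -h + 7*u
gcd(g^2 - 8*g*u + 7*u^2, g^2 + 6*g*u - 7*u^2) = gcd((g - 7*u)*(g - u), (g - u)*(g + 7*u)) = -g + u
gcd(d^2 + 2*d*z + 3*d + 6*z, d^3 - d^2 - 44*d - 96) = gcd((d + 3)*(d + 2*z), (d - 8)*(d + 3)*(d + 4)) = d + 3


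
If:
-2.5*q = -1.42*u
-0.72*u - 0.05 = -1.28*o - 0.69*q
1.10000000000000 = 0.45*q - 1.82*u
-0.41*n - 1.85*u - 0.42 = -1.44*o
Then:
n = 1.65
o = -0.14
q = -0.40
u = -0.70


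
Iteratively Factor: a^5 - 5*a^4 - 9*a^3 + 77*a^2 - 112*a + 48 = (a - 1)*(a^4 - 4*a^3 - 13*a^2 + 64*a - 48) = (a - 1)^2*(a^3 - 3*a^2 - 16*a + 48) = (a - 3)*(a - 1)^2*(a^2 - 16) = (a - 4)*(a - 3)*(a - 1)^2*(a + 4)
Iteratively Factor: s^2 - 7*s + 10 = (s - 2)*(s - 5)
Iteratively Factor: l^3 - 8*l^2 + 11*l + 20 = (l - 5)*(l^2 - 3*l - 4) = (l - 5)*(l + 1)*(l - 4)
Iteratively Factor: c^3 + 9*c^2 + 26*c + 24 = (c + 3)*(c^2 + 6*c + 8) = (c + 3)*(c + 4)*(c + 2)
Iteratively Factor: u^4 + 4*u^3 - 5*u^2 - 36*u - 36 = (u - 3)*(u^3 + 7*u^2 + 16*u + 12) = (u - 3)*(u + 2)*(u^2 + 5*u + 6) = (u - 3)*(u + 2)^2*(u + 3)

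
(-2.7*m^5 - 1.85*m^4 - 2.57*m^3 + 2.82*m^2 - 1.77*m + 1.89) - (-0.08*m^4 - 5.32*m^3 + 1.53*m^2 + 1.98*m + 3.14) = -2.7*m^5 - 1.77*m^4 + 2.75*m^3 + 1.29*m^2 - 3.75*m - 1.25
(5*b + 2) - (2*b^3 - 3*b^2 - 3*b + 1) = -2*b^3 + 3*b^2 + 8*b + 1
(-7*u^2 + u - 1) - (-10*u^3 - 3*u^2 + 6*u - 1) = 10*u^3 - 4*u^2 - 5*u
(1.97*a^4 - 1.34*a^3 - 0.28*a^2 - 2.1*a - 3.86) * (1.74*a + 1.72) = 3.4278*a^5 + 1.0568*a^4 - 2.792*a^3 - 4.1356*a^2 - 10.3284*a - 6.6392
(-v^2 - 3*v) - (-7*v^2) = 6*v^2 - 3*v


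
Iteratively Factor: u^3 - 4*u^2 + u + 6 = (u - 3)*(u^2 - u - 2) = (u - 3)*(u - 2)*(u + 1)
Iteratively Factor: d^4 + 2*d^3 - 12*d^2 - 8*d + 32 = (d + 2)*(d^3 - 12*d + 16) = (d - 2)*(d + 2)*(d^2 + 2*d - 8) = (d - 2)*(d + 2)*(d + 4)*(d - 2)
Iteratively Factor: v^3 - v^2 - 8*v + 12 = (v - 2)*(v^2 + v - 6) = (v - 2)^2*(v + 3)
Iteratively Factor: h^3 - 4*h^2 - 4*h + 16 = (h - 4)*(h^2 - 4) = (h - 4)*(h + 2)*(h - 2)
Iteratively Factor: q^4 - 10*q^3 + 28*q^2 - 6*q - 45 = (q - 3)*(q^3 - 7*q^2 + 7*q + 15) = (q - 5)*(q - 3)*(q^2 - 2*q - 3) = (q - 5)*(q - 3)^2*(q + 1)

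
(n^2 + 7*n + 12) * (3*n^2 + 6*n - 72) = 3*n^4 + 27*n^3 + 6*n^2 - 432*n - 864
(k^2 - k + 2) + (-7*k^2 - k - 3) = -6*k^2 - 2*k - 1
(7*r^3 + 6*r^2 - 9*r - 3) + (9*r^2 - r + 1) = 7*r^3 + 15*r^2 - 10*r - 2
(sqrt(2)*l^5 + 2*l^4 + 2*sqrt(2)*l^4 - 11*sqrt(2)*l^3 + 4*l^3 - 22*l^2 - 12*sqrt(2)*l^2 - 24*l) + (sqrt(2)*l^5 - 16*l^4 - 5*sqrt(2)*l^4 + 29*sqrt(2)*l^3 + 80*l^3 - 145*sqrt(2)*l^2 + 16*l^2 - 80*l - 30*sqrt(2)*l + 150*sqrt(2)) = 2*sqrt(2)*l^5 - 14*l^4 - 3*sqrt(2)*l^4 + 18*sqrt(2)*l^3 + 84*l^3 - 157*sqrt(2)*l^2 - 6*l^2 - 104*l - 30*sqrt(2)*l + 150*sqrt(2)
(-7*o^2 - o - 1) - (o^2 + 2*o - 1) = -8*o^2 - 3*o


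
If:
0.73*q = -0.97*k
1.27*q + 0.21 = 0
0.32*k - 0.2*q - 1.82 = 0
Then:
No Solution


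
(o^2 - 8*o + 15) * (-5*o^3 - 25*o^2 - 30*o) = -5*o^5 + 15*o^4 + 95*o^3 - 135*o^2 - 450*o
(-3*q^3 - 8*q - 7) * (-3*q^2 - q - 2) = 9*q^5 + 3*q^4 + 30*q^3 + 29*q^2 + 23*q + 14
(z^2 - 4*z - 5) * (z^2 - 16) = z^4 - 4*z^3 - 21*z^2 + 64*z + 80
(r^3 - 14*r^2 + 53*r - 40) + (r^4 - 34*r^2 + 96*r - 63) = r^4 + r^3 - 48*r^2 + 149*r - 103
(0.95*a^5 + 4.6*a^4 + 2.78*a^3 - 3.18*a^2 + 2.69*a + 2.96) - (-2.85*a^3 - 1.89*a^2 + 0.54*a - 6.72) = 0.95*a^5 + 4.6*a^4 + 5.63*a^3 - 1.29*a^2 + 2.15*a + 9.68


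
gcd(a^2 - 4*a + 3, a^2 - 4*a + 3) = a^2 - 4*a + 3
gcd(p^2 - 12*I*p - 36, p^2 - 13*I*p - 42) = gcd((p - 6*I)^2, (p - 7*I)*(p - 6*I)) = p - 6*I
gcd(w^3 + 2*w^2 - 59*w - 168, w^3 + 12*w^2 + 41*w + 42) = w^2 + 10*w + 21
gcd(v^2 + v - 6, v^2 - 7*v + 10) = v - 2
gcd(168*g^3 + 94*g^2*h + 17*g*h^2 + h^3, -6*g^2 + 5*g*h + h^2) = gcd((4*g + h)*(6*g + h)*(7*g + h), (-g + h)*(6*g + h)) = 6*g + h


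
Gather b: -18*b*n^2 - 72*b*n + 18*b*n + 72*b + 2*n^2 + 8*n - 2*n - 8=b*(-18*n^2 - 54*n + 72) + 2*n^2 + 6*n - 8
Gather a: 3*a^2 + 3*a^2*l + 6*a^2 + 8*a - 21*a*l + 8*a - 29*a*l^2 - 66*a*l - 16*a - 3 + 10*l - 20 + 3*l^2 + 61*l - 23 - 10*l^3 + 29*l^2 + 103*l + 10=a^2*(3*l + 9) + a*(-29*l^2 - 87*l) - 10*l^3 + 32*l^2 + 174*l - 36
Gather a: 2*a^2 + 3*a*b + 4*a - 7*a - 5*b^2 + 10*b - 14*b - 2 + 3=2*a^2 + a*(3*b - 3) - 5*b^2 - 4*b + 1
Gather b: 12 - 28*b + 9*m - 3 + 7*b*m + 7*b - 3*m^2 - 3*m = b*(7*m - 21) - 3*m^2 + 6*m + 9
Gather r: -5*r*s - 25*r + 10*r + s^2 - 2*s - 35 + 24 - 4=r*(-5*s - 15) + s^2 - 2*s - 15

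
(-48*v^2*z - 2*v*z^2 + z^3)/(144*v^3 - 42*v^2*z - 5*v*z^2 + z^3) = z/(-3*v + z)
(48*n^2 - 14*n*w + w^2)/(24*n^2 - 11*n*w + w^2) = (-6*n + w)/(-3*n + w)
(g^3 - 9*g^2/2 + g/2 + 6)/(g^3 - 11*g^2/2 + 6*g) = (g + 1)/g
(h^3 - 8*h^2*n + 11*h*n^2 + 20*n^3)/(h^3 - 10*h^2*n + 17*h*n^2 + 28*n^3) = (h - 5*n)/(h - 7*n)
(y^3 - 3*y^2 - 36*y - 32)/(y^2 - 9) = (y^3 - 3*y^2 - 36*y - 32)/(y^2 - 9)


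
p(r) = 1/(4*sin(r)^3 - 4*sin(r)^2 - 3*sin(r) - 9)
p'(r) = (-12*sin(r)^2*cos(r) + 8*sin(r)*cos(r) + 3*cos(r))/(4*sin(r)^3 - 4*sin(r)^2 - 3*sin(r) - 9)^2 = (4*sin(2*r) + 3*cos(3*r))/(sin(3*r) - 2*cos(2*r) + 11)^2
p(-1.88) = -0.08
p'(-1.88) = 0.03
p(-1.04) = -0.08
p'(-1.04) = -0.05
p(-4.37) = -0.08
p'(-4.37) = 0.00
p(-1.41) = -0.07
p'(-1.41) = -0.01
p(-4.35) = -0.08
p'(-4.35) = 0.00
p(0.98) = -0.08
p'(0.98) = 0.01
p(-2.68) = -0.11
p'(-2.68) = 0.03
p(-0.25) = -0.12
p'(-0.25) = 0.00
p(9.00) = -0.09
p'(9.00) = -0.03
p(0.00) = -0.11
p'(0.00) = 0.04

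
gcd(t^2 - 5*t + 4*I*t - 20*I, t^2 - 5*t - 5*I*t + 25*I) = t - 5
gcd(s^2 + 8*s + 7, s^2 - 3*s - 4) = s + 1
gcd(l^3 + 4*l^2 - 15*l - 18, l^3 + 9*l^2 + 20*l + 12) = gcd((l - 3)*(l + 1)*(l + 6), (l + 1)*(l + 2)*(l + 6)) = l^2 + 7*l + 6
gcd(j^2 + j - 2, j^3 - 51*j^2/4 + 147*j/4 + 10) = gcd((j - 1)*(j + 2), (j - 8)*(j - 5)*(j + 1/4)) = 1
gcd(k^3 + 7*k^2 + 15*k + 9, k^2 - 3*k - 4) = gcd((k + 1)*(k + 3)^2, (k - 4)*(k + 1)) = k + 1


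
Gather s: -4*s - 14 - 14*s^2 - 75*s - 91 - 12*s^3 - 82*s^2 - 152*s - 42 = -12*s^3 - 96*s^2 - 231*s - 147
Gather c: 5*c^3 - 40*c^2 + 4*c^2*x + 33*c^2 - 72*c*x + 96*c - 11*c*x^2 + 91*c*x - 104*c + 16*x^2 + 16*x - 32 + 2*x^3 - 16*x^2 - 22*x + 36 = 5*c^3 + c^2*(4*x - 7) + c*(-11*x^2 + 19*x - 8) + 2*x^3 - 6*x + 4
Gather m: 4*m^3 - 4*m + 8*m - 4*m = 4*m^3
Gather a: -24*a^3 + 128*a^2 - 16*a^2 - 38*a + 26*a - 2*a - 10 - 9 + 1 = -24*a^3 + 112*a^2 - 14*a - 18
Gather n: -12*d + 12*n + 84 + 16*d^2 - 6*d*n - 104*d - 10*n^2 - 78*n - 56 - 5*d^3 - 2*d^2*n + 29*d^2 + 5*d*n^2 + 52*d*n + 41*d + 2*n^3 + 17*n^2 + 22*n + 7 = -5*d^3 + 45*d^2 - 75*d + 2*n^3 + n^2*(5*d + 7) + n*(-2*d^2 + 46*d - 44) + 35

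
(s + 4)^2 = s^2 + 8*s + 16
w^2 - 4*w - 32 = (w - 8)*(w + 4)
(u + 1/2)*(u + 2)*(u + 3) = u^3 + 11*u^2/2 + 17*u/2 + 3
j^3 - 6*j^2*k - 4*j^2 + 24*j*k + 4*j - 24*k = (j - 2)^2*(j - 6*k)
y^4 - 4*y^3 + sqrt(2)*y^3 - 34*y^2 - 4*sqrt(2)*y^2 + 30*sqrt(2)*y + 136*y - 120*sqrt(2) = (y - 4)*(y - 3*sqrt(2))*(y - sqrt(2))*(y + 5*sqrt(2))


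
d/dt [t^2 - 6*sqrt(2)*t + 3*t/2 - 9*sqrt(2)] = 2*t - 6*sqrt(2) + 3/2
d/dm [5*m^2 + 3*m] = 10*m + 3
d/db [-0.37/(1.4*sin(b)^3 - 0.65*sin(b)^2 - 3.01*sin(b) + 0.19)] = (1.554*sin(b)^2 - 0.481*sin(b) - 1.1137)*cos(b)/(1.4*sin(b)^3 - 0.65*sin(b)^2 - 3.01*sin(b) + 0.19)^2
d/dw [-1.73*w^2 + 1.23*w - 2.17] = 1.23 - 3.46*w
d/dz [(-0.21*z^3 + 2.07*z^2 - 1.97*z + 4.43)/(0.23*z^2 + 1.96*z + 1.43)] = (-0.0483*z^4 - 0.8232*z^3 + 3.6094*z^2 + 3.8824*z - 11.4999)/(0.0529*z^4 + 0.9016*z^3 + 4.4994*z^2 + 5.6056*z + 2.0449)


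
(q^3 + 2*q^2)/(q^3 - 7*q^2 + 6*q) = q*(q + 2)/(q^2 - 7*q + 6)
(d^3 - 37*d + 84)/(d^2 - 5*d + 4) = (d^2 + 4*d - 21)/(d - 1)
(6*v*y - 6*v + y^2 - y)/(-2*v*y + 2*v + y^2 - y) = (6*v + y)/(-2*v + y)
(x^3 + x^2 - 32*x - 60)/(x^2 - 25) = (x^2 - 4*x - 12)/(x - 5)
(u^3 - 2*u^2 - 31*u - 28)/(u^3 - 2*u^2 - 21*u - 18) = (u^2 - 3*u - 28)/(u^2 - 3*u - 18)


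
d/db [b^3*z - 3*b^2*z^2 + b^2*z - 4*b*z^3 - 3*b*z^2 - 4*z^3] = z*(3*b^2 - 6*b*z + 2*b - 4*z^2 - 3*z)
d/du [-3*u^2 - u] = -6*u - 1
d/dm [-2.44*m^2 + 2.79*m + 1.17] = 2.79 - 4.88*m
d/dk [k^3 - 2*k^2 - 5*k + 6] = 3*k^2 - 4*k - 5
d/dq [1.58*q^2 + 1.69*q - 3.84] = 3.16*q + 1.69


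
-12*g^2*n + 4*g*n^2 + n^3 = n*(-2*g + n)*(6*g + n)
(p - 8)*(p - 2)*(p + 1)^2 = p^4 - 8*p^3 - 3*p^2 + 22*p + 16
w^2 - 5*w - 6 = (w - 6)*(w + 1)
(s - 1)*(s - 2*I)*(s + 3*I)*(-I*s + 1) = -I*s^4 + 2*s^3 + I*s^3 - 2*s^2 - 5*I*s^2 + 6*s + 5*I*s - 6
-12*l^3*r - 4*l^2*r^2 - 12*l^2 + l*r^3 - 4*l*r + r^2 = (-6*l + r)*(2*l + r)*(l*r + 1)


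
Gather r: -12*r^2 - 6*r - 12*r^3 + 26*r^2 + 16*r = -12*r^3 + 14*r^2 + 10*r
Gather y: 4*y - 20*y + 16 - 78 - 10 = -16*y - 72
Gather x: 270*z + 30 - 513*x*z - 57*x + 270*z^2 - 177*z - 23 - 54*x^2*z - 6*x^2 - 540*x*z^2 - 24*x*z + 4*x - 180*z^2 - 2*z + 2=x^2*(-54*z - 6) + x*(-540*z^2 - 537*z - 53) + 90*z^2 + 91*z + 9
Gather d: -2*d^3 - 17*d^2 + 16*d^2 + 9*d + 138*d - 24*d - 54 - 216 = -2*d^3 - d^2 + 123*d - 270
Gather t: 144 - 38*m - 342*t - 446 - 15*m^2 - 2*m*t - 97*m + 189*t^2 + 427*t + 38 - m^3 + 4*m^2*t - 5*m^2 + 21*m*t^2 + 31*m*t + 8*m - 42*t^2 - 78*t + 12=-m^3 - 20*m^2 - 127*m + t^2*(21*m + 147) + t*(4*m^2 + 29*m + 7) - 252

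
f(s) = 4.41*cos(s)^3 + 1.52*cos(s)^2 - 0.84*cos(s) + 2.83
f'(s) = -13.23*sin(s)*cos(s)^2 - 3.04*sin(s)*cos(s) + 0.84*sin(s)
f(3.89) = 2.53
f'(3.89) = 2.75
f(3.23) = 0.82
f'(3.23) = 0.82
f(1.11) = 3.14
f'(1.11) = -2.80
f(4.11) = 2.99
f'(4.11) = 1.39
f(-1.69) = 2.94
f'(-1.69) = -1.01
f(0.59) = 5.71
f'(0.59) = -6.02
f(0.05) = 7.90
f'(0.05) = -0.77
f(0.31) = 7.22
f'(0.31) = -4.29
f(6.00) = 7.33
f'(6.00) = 3.99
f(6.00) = 7.33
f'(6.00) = 3.99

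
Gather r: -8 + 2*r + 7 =2*r - 1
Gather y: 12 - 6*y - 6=6 - 6*y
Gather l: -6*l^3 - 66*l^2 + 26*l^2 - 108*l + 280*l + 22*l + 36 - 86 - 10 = -6*l^3 - 40*l^2 + 194*l - 60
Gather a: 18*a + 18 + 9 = 18*a + 27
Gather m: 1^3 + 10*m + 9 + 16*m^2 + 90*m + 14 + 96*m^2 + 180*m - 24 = 112*m^2 + 280*m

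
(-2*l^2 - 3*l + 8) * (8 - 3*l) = 6*l^3 - 7*l^2 - 48*l + 64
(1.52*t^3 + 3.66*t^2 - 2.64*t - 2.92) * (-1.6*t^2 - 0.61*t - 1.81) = -2.432*t^5 - 6.7832*t^4 - 0.7598*t^3 - 0.3422*t^2 + 6.5596*t + 5.2852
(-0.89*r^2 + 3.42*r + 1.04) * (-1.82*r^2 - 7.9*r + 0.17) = 1.6198*r^4 + 0.8066*r^3 - 29.0621*r^2 - 7.6346*r + 0.1768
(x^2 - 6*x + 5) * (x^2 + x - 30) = x^4 - 5*x^3 - 31*x^2 + 185*x - 150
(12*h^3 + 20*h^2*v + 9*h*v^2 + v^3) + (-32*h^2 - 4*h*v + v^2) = 12*h^3 + 20*h^2*v - 32*h^2 + 9*h*v^2 - 4*h*v + v^3 + v^2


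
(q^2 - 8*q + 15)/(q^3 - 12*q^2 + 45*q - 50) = (q - 3)/(q^2 - 7*q + 10)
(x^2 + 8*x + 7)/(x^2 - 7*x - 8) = (x + 7)/(x - 8)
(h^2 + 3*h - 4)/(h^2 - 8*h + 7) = (h + 4)/(h - 7)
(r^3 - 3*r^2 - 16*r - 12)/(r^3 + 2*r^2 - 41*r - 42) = (r + 2)/(r + 7)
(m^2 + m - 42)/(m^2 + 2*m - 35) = (m - 6)/(m - 5)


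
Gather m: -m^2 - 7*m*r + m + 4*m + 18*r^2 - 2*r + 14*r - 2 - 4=-m^2 + m*(5 - 7*r) + 18*r^2 + 12*r - 6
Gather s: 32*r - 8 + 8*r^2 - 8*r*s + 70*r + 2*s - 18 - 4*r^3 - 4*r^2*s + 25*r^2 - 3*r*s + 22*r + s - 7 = -4*r^3 + 33*r^2 + 124*r + s*(-4*r^2 - 11*r + 3) - 33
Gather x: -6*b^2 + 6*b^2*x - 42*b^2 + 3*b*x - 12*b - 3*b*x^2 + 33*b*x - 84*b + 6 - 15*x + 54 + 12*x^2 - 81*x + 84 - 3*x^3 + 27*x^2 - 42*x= -48*b^2 - 96*b - 3*x^3 + x^2*(39 - 3*b) + x*(6*b^2 + 36*b - 138) + 144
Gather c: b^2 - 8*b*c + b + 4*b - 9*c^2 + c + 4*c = b^2 + 5*b - 9*c^2 + c*(5 - 8*b)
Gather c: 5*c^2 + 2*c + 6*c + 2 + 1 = 5*c^2 + 8*c + 3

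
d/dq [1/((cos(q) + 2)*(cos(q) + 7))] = (2*cos(q) + 9)*sin(q)/((cos(q) + 2)^2*(cos(q) + 7)^2)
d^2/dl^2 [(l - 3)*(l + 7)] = 2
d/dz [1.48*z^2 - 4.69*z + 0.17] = 2.96*z - 4.69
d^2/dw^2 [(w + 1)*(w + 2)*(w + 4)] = 6*w + 14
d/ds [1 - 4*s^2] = -8*s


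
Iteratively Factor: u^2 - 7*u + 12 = (u - 4)*(u - 3)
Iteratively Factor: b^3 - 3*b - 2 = (b + 1)*(b^2 - b - 2) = (b + 1)^2*(b - 2)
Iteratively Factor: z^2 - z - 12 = (z + 3)*(z - 4)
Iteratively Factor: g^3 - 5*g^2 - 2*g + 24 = (g - 4)*(g^2 - g - 6) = (g - 4)*(g - 3)*(g + 2)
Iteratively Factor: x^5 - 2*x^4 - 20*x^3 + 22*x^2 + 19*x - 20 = (x + 1)*(x^4 - 3*x^3 - 17*x^2 + 39*x - 20) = (x + 1)*(x + 4)*(x^3 - 7*x^2 + 11*x - 5) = (x - 1)*(x + 1)*(x + 4)*(x^2 - 6*x + 5) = (x - 1)^2*(x + 1)*(x + 4)*(x - 5)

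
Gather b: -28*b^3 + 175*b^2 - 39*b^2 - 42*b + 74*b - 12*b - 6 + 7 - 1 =-28*b^3 + 136*b^2 + 20*b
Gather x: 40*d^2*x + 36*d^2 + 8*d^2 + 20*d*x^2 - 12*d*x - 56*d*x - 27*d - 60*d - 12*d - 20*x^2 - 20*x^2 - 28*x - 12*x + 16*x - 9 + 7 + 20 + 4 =44*d^2 - 99*d + x^2*(20*d - 40) + x*(40*d^2 - 68*d - 24) + 22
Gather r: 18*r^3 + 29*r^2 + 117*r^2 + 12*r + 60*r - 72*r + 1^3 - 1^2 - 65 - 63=18*r^3 + 146*r^2 - 128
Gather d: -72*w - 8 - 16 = -72*w - 24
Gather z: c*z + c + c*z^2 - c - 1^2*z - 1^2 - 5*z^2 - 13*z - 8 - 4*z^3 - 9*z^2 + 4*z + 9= -4*z^3 + z^2*(c - 14) + z*(c - 10)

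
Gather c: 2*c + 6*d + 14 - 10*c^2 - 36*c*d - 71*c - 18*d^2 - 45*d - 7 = -10*c^2 + c*(-36*d - 69) - 18*d^2 - 39*d + 7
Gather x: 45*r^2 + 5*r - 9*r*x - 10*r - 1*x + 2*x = 45*r^2 - 5*r + x*(1 - 9*r)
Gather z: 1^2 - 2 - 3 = -4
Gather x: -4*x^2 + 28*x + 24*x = -4*x^2 + 52*x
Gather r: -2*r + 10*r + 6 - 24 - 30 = 8*r - 48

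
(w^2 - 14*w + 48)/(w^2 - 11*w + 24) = (w - 6)/(w - 3)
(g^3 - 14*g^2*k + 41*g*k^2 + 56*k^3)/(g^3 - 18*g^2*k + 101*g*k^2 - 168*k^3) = (g + k)/(g - 3*k)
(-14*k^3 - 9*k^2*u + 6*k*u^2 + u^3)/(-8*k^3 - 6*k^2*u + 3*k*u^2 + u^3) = (7*k + u)/(4*k + u)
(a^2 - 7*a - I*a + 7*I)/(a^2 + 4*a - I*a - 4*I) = (a - 7)/(a + 4)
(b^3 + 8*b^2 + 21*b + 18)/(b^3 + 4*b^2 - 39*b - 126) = (b^2 + 5*b + 6)/(b^2 + b - 42)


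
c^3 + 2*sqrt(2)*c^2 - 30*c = c*(c - 3*sqrt(2))*(c + 5*sqrt(2))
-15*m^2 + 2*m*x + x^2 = (-3*m + x)*(5*m + x)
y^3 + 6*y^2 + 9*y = y*(y + 3)^2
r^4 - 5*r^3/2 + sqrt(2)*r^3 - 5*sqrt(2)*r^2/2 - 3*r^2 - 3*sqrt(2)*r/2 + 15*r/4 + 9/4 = (r - 3)*(r + 1/2)*(r - sqrt(2)/2)*(r + 3*sqrt(2)/2)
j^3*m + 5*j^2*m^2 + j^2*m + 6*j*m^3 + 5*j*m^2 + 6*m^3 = (j + 2*m)*(j + 3*m)*(j*m + m)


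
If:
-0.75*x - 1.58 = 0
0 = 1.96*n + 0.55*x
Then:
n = 0.59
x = -2.11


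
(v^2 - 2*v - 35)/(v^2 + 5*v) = (v - 7)/v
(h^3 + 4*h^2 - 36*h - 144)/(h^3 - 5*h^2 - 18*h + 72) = (h + 6)/(h - 3)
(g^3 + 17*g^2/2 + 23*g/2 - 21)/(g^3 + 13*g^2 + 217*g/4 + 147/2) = 2*(g - 1)/(2*g + 7)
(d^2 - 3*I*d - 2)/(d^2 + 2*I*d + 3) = (d - 2*I)/(d + 3*I)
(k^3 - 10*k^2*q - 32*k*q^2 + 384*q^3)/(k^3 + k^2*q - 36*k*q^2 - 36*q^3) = (-k^2 + 16*k*q - 64*q^2)/(-k^2 + 5*k*q + 6*q^2)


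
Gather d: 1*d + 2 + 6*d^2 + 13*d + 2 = 6*d^2 + 14*d + 4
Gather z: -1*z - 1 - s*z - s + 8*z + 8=-s + z*(7 - s) + 7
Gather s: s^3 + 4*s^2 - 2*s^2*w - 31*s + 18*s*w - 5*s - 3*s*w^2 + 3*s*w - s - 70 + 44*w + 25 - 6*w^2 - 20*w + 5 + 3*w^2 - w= s^3 + s^2*(4 - 2*w) + s*(-3*w^2 + 21*w - 37) - 3*w^2 + 23*w - 40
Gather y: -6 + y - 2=y - 8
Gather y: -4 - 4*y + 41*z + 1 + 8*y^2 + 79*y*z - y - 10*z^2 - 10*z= 8*y^2 + y*(79*z - 5) - 10*z^2 + 31*z - 3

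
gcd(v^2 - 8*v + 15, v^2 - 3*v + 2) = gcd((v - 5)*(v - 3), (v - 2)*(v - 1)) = 1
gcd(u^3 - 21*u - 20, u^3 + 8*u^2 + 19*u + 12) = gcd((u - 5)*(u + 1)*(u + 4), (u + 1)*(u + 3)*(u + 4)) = u^2 + 5*u + 4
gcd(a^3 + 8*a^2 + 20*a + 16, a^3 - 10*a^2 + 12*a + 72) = a + 2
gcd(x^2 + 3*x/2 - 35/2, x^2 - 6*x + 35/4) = x - 7/2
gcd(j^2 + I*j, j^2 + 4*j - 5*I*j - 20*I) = 1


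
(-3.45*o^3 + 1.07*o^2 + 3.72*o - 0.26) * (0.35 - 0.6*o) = 2.07*o^4 - 1.8495*o^3 - 1.8575*o^2 + 1.458*o - 0.091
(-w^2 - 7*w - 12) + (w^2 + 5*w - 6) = -2*w - 18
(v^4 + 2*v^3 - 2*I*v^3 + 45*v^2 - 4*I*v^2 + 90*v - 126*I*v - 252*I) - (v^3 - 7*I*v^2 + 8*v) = v^4 + v^3 - 2*I*v^3 + 45*v^2 + 3*I*v^2 + 82*v - 126*I*v - 252*I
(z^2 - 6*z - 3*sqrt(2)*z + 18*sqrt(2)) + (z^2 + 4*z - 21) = 2*z^2 - 3*sqrt(2)*z - 2*z - 21 + 18*sqrt(2)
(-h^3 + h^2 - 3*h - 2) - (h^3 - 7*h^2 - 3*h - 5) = -2*h^3 + 8*h^2 + 3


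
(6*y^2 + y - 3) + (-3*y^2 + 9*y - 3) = 3*y^2 + 10*y - 6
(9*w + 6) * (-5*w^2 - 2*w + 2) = -45*w^3 - 48*w^2 + 6*w + 12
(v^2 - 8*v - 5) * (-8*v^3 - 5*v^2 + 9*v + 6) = -8*v^5 + 59*v^4 + 89*v^3 - 41*v^2 - 93*v - 30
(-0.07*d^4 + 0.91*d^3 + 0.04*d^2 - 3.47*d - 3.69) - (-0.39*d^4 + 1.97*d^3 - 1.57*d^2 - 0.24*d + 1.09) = 0.32*d^4 - 1.06*d^3 + 1.61*d^2 - 3.23*d - 4.78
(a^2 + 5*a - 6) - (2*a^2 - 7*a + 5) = -a^2 + 12*a - 11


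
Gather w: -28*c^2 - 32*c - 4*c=-28*c^2 - 36*c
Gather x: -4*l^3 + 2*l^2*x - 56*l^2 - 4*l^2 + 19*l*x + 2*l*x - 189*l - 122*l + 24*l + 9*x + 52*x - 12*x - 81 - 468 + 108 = -4*l^3 - 60*l^2 - 287*l + x*(2*l^2 + 21*l + 49) - 441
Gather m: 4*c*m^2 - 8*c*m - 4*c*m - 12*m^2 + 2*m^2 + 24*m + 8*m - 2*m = m^2*(4*c - 10) + m*(30 - 12*c)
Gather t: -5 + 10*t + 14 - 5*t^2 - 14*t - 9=-5*t^2 - 4*t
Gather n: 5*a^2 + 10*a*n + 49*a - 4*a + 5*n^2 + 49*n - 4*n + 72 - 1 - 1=5*a^2 + 45*a + 5*n^2 + n*(10*a + 45) + 70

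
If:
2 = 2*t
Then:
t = 1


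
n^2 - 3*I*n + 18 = (n - 6*I)*(n + 3*I)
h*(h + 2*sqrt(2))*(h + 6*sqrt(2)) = h^3 + 8*sqrt(2)*h^2 + 24*h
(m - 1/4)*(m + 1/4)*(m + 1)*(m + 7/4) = m^4 + 11*m^3/4 + 27*m^2/16 - 11*m/64 - 7/64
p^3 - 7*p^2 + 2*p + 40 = (p - 5)*(p - 4)*(p + 2)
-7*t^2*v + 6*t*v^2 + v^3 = v*(-t + v)*(7*t + v)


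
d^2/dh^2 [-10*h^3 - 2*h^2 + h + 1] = -60*h - 4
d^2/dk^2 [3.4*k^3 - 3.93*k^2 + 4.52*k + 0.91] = 20.4*k - 7.86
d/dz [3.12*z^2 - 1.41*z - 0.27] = 6.24*z - 1.41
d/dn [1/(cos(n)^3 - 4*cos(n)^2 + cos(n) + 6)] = (3*cos(n)^2 - 8*cos(n) + 1)*sin(n)/(cos(n)^3 - 4*cos(n)^2 + cos(n) + 6)^2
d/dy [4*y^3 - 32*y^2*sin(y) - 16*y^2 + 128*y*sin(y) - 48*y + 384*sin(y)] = -32*y^2*cos(y) + 12*y^2 - 64*y*sin(y) + 128*y*cos(y) - 32*y + 128*sin(y) + 384*cos(y) - 48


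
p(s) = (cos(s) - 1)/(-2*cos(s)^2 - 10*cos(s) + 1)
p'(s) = (-4*sin(s)*cos(s) - 10*sin(s))*(cos(s) - 1)/(-2*cos(s)^2 - 10*cos(s) + 1)^2 - sin(s)/(-2*cos(s)^2 - 10*cos(s) + 1)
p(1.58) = -0.92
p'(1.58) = 7.52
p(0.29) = 0.00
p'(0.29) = 0.03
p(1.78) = -0.40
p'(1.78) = 0.88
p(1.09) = 0.13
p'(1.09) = 0.56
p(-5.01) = 0.34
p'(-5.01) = 2.16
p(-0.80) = 0.04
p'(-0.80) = -0.16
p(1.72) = -0.47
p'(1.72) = 1.39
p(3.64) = -0.23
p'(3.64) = -0.03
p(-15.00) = -0.24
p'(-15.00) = -0.06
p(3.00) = -0.22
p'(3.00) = 0.01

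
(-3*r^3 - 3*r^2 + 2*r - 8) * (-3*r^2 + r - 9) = 9*r^5 + 6*r^4 + 18*r^3 + 53*r^2 - 26*r + 72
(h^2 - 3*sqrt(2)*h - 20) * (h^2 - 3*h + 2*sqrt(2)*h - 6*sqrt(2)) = h^4 - 3*h^3 - sqrt(2)*h^3 - 32*h^2 + 3*sqrt(2)*h^2 - 40*sqrt(2)*h + 96*h + 120*sqrt(2)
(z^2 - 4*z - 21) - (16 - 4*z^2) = 5*z^2 - 4*z - 37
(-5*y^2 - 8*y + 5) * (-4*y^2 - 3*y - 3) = 20*y^4 + 47*y^3 + 19*y^2 + 9*y - 15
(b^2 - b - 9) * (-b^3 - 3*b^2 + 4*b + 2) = -b^5 - 2*b^4 + 16*b^3 + 25*b^2 - 38*b - 18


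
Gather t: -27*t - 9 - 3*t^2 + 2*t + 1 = -3*t^2 - 25*t - 8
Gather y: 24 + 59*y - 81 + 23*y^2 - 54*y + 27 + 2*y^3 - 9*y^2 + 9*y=2*y^3 + 14*y^2 + 14*y - 30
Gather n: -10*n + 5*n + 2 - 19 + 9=-5*n - 8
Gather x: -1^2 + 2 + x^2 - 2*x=x^2 - 2*x + 1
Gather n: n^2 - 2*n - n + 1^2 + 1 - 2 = n^2 - 3*n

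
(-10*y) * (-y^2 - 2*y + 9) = 10*y^3 + 20*y^2 - 90*y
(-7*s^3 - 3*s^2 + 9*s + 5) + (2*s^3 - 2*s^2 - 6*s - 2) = -5*s^3 - 5*s^2 + 3*s + 3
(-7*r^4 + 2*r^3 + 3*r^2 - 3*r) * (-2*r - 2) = 14*r^5 + 10*r^4 - 10*r^3 + 6*r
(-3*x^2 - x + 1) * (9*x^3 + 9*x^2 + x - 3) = -27*x^5 - 36*x^4 - 3*x^3 + 17*x^2 + 4*x - 3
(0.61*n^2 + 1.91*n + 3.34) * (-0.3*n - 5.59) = -0.183*n^3 - 3.9829*n^2 - 11.6789*n - 18.6706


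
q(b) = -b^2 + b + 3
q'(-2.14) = 5.28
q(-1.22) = 0.29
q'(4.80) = -8.60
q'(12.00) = -23.00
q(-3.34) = -11.50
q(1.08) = 2.91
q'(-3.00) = 7.00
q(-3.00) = -9.00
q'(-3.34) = 7.68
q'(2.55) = -4.10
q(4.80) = -15.24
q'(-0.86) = 2.72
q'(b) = 1 - 2*b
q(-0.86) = 1.40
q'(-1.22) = 3.44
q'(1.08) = -1.16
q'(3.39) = -5.78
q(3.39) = -5.10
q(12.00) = -129.00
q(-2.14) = -3.72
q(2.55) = -0.95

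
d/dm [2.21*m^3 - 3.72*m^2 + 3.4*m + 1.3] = 6.63*m^2 - 7.44*m + 3.4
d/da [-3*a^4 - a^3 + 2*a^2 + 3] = a*(-12*a^2 - 3*a + 4)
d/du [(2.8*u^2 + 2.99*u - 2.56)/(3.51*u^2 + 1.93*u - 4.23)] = (-5.0909*u^2 - 5.7168*u - 7.7069)/(12.3201*u^4 + 13.5486*u^3 - 25.9697*u^2 - 16.3278*u + 17.8929)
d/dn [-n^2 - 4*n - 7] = -2*n - 4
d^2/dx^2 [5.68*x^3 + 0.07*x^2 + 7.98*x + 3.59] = 34.08*x + 0.14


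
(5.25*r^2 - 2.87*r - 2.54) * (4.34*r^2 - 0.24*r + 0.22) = 22.785*r^4 - 13.7158*r^3 - 9.1798*r^2 - 0.0218*r - 0.5588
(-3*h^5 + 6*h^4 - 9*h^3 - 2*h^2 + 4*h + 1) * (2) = -6*h^5 + 12*h^4 - 18*h^3 - 4*h^2 + 8*h + 2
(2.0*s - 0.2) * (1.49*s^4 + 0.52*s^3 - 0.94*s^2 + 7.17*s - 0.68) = 2.98*s^5 + 0.742*s^4 - 1.984*s^3 + 14.528*s^2 - 2.794*s + 0.136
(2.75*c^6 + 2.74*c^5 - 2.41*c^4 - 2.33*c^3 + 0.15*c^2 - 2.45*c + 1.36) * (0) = 0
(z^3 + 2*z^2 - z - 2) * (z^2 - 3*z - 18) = z^5 - z^4 - 25*z^3 - 35*z^2 + 24*z + 36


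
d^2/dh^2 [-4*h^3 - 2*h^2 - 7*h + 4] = -24*h - 4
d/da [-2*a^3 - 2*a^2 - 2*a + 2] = -6*a^2 - 4*a - 2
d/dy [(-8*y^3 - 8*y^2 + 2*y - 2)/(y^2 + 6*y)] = 2*(-4*y^4 - 48*y^3 - 25*y^2 + 2*y + 6)/(y^2*(y^2 + 12*y + 36))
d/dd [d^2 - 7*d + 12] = 2*d - 7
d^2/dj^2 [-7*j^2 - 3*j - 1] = -14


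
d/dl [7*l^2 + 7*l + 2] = 14*l + 7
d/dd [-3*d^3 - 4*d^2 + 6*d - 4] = -9*d^2 - 8*d + 6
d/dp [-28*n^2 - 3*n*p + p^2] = -3*n + 2*p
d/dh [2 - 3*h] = -3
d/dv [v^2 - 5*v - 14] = 2*v - 5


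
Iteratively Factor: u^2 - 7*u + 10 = (u - 5)*(u - 2)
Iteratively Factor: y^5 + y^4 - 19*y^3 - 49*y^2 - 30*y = (y)*(y^4 + y^3 - 19*y^2 - 49*y - 30) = y*(y - 5)*(y^3 + 6*y^2 + 11*y + 6) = y*(y - 5)*(y + 3)*(y^2 + 3*y + 2) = y*(y - 5)*(y + 2)*(y + 3)*(y + 1)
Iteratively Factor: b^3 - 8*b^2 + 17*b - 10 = (b - 1)*(b^2 - 7*b + 10) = (b - 2)*(b - 1)*(b - 5)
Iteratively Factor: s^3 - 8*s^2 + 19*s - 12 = (s - 1)*(s^2 - 7*s + 12) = (s - 4)*(s - 1)*(s - 3)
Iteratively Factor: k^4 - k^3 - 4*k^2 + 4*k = (k - 1)*(k^3 - 4*k) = (k - 2)*(k - 1)*(k^2 + 2*k) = (k - 2)*(k - 1)*(k + 2)*(k)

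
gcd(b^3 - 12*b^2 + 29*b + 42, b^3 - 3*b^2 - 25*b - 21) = b^2 - 6*b - 7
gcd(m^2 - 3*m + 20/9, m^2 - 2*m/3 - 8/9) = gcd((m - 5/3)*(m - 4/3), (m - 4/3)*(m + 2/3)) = m - 4/3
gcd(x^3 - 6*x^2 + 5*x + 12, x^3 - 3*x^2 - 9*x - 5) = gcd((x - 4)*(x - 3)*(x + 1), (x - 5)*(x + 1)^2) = x + 1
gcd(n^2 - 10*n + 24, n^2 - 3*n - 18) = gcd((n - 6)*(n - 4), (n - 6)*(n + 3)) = n - 6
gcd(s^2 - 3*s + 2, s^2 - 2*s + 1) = s - 1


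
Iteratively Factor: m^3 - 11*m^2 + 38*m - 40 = (m - 4)*(m^2 - 7*m + 10) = (m - 5)*(m - 4)*(m - 2)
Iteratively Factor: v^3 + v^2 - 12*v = (v - 3)*(v^2 + 4*v) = (v - 3)*(v + 4)*(v)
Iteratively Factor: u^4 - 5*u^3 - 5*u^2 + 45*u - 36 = (u - 1)*(u^3 - 4*u^2 - 9*u + 36) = (u - 4)*(u - 1)*(u^2 - 9) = (u - 4)*(u - 3)*(u - 1)*(u + 3)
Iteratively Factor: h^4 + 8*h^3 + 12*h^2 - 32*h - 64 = (h + 2)*(h^3 + 6*h^2 - 32) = (h - 2)*(h + 2)*(h^2 + 8*h + 16) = (h - 2)*(h + 2)*(h + 4)*(h + 4)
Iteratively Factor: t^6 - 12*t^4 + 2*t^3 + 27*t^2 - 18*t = (t - 1)*(t^5 + t^4 - 11*t^3 - 9*t^2 + 18*t) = (t - 1)^2*(t^4 + 2*t^3 - 9*t^2 - 18*t) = t*(t - 1)^2*(t^3 + 2*t^2 - 9*t - 18) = t*(t - 3)*(t - 1)^2*(t^2 + 5*t + 6) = t*(t - 3)*(t - 1)^2*(t + 2)*(t + 3)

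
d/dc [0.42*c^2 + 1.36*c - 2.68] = 0.84*c + 1.36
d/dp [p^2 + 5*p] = 2*p + 5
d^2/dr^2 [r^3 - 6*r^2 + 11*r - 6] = 6*r - 12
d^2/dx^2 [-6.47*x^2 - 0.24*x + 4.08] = -12.9400000000000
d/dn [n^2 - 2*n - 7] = 2*n - 2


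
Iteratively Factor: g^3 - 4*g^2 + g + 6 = (g - 3)*(g^2 - g - 2) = (g - 3)*(g - 2)*(g + 1)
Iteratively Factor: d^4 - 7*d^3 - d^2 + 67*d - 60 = (d - 4)*(d^3 - 3*d^2 - 13*d + 15) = (d - 4)*(d + 3)*(d^2 - 6*d + 5) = (d - 5)*(d - 4)*(d + 3)*(d - 1)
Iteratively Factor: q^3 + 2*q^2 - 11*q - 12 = (q + 4)*(q^2 - 2*q - 3) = (q - 3)*(q + 4)*(q + 1)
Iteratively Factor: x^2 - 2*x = (x - 2)*(x)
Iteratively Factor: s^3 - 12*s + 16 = (s - 2)*(s^2 + 2*s - 8) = (s - 2)^2*(s + 4)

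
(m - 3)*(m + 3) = m^2 - 9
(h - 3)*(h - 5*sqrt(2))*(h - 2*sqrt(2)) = h^3 - 7*sqrt(2)*h^2 - 3*h^2 + 20*h + 21*sqrt(2)*h - 60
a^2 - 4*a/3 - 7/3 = (a - 7/3)*(a + 1)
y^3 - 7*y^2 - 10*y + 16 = (y - 8)*(y - 1)*(y + 2)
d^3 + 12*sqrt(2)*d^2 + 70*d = d*(d + 5*sqrt(2))*(d + 7*sqrt(2))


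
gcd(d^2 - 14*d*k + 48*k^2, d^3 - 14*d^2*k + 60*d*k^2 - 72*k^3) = d - 6*k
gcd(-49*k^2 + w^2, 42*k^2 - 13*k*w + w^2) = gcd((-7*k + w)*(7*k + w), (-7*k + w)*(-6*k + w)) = -7*k + w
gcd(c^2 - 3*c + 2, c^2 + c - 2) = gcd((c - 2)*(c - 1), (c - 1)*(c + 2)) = c - 1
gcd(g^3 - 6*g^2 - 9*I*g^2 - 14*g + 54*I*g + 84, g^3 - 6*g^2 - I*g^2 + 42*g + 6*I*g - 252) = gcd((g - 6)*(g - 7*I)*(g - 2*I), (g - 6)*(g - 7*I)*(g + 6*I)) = g^2 + g*(-6 - 7*I) + 42*I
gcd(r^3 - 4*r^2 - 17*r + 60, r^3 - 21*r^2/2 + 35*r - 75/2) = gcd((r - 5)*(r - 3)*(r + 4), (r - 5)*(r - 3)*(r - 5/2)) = r^2 - 8*r + 15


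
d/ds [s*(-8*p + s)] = -8*p + 2*s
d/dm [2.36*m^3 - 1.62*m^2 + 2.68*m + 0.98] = 7.08*m^2 - 3.24*m + 2.68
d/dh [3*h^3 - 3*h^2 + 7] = 3*h*(3*h - 2)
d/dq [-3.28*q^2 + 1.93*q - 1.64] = 1.93 - 6.56*q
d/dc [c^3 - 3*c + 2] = 3*c^2 - 3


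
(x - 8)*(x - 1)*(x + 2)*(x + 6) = x^4 - x^3 - 52*x^2 - 44*x + 96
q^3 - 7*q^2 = q^2*(q - 7)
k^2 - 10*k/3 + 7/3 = (k - 7/3)*(k - 1)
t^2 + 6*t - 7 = (t - 1)*(t + 7)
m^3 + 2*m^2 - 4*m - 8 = (m - 2)*(m + 2)^2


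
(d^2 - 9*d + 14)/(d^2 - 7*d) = (d - 2)/d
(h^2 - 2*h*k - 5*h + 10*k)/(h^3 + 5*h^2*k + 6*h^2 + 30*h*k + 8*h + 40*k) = (h^2 - 2*h*k - 5*h + 10*k)/(h^3 + 5*h^2*k + 6*h^2 + 30*h*k + 8*h + 40*k)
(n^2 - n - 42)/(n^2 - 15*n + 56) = (n + 6)/(n - 8)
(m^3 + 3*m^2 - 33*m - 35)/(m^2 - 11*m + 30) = (m^2 + 8*m + 7)/(m - 6)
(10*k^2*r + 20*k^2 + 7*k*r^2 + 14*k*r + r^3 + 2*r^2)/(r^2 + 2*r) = 10*k^2/r + 7*k + r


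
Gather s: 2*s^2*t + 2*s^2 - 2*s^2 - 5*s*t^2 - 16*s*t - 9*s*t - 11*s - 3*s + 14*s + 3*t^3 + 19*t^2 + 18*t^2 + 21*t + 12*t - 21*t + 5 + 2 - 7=2*s^2*t + s*(-5*t^2 - 25*t) + 3*t^3 + 37*t^2 + 12*t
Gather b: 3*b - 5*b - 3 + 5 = 2 - 2*b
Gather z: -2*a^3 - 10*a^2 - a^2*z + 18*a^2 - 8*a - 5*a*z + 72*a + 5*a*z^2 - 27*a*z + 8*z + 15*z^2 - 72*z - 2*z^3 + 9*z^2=-2*a^3 + 8*a^2 + 64*a - 2*z^3 + z^2*(5*a + 24) + z*(-a^2 - 32*a - 64)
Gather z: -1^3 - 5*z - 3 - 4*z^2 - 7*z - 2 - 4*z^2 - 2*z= -8*z^2 - 14*z - 6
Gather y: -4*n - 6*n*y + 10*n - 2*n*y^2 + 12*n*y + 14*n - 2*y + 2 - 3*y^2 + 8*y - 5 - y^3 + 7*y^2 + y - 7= 20*n - y^3 + y^2*(4 - 2*n) + y*(6*n + 7) - 10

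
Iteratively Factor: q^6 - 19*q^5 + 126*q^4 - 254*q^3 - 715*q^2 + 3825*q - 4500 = (q + 3)*(q^5 - 22*q^4 + 192*q^3 - 830*q^2 + 1775*q - 1500) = (q - 5)*(q + 3)*(q^4 - 17*q^3 + 107*q^2 - 295*q + 300) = (q - 5)*(q - 3)*(q + 3)*(q^3 - 14*q^2 + 65*q - 100) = (q - 5)^2*(q - 3)*(q + 3)*(q^2 - 9*q + 20) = (q - 5)^3*(q - 3)*(q + 3)*(q - 4)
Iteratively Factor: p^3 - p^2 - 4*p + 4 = (p + 2)*(p^2 - 3*p + 2) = (p - 2)*(p + 2)*(p - 1)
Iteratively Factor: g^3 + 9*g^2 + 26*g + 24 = (g + 2)*(g^2 + 7*g + 12) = (g + 2)*(g + 4)*(g + 3)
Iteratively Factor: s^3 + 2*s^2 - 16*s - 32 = (s + 4)*(s^2 - 2*s - 8) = (s + 2)*(s + 4)*(s - 4)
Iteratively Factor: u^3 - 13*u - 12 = (u + 1)*(u^2 - u - 12) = (u - 4)*(u + 1)*(u + 3)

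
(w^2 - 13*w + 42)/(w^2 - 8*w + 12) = (w - 7)/(w - 2)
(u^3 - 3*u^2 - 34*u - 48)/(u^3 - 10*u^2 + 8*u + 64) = (u + 3)/(u - 4)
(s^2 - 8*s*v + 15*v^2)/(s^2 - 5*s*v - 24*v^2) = (-s^2 + 8*s*v - 15*v^2)/(-s^2 + 5*s*v + 24*v^2)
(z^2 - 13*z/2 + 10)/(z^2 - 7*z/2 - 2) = (2*z - 5)/(2*z + 1)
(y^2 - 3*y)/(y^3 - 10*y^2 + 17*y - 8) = y*(y - 3)/(y^3 - 10*y^2 + 17*y - 8)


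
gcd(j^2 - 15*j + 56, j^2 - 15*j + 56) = j^2 - 15*j + 56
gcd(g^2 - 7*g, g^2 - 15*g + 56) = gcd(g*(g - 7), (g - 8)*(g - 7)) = g - 7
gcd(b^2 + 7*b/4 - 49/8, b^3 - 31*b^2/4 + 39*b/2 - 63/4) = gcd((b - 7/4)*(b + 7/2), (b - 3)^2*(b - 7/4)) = b - 7/4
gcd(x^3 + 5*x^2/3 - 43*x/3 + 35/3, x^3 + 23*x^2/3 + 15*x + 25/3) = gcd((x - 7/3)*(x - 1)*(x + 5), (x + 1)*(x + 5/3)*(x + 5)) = x + 5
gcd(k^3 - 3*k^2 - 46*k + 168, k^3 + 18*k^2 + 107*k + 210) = k + 7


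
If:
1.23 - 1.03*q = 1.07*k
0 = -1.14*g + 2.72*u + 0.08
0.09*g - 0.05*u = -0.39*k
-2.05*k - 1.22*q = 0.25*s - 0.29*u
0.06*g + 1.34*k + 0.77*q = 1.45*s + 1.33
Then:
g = 5.23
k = -0.93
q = 2.16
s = -0.41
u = 2.16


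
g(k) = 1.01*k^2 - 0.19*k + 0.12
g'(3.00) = 5.87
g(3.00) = 8.64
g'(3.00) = 5.87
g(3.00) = 8.64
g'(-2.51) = -5.26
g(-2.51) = 6.96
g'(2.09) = 4.03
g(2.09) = 4.13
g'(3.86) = 7.61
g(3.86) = 14.44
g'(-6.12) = -12.55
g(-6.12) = 39.11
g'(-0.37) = -0.94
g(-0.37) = 0.33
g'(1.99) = 3.83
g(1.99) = 3.74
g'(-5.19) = -10.67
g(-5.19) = 28.31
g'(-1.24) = -2.69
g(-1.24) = 1.91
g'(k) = 2.02*k - 0.19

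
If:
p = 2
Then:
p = 2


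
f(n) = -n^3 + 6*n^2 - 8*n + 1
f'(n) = -3*n^2 + 12*n - 8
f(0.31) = -0.93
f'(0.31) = -4.57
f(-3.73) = 166.21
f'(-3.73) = -94.50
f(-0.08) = 1.68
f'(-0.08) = -8.98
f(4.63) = -6.67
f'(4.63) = -16.75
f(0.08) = 0.40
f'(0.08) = -7.06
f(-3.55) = 149.75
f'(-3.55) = -88.41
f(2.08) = 1.32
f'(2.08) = 3.98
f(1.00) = -2.00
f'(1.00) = 1.00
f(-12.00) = 2689.00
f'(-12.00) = -584.00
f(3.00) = 4.00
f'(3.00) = 1.00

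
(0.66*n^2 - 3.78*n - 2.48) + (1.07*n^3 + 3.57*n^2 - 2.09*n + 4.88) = 1.07*n^3 + 4.23*n^2 - 5.87*n + 2.4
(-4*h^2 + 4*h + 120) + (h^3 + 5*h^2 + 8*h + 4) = h^3 + h^2 + 12*h + 124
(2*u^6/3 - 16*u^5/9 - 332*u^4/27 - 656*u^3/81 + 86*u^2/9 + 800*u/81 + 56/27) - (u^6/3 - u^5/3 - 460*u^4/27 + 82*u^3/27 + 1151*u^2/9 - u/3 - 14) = u^6/3 - 13*u^5/9 + 128*u^4/27 - 902*u^3/81 - 355*u^2/3 + 827*u/81 + 434/27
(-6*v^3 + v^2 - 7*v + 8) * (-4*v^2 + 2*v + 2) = 24*v^5 - 16*v^4 + 18*v^3 - 44*v^2 + 2*v + 16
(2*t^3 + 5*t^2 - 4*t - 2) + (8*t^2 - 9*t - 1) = 2*t^3 + 13*t^2 - 13*t - 3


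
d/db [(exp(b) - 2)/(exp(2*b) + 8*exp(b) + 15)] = (-2*(exp(b) - 2)*(exp(b) + 4) + exp(2*b) + 8*exp(b) + 15)*exp(b)/(exp(2*b) + 8*exp(b) + 15)^2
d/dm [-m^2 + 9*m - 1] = 9 - 2*m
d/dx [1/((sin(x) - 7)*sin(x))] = (7 - 2*sin(x))*cos(x)/((sin(x) - 7)^2*sin(x)^2)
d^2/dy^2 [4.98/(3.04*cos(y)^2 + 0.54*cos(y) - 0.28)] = (-184.092672*(1 - cos(y)^2)^2 - 24.525504*cos(y)^3 - 110.454408*cos(y)^2 + 48.298032*cos(y) + 195.47496)/(3.04*cos(y)^2 + 0.54*cos(y) - 0.28)^3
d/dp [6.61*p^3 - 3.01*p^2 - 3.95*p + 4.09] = 19.83*p^2 - 6.02*p - 3.95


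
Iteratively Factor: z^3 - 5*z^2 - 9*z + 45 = (z - 3)*(z^2 - 2*z - 15) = (z - 3)*(z + 3)*(z - 5)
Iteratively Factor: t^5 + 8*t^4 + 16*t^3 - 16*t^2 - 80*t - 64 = (t + 2)*(t^4 + 6*t^3 + 4*t^2 - 24*t - 32) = (t + 2)^2*(t^3 + 4*t^2 - 4*t - 16) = (t + 2)^2*(t + 4)*(t^2 - 4) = (t + 2)^3*(t + 4)*(t - 2)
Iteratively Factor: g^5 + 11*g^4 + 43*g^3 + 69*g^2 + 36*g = (g + 3)*(g^4 + 8*g^3 + 19*g^2 + 12*g) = (g + 1)*(g + 3)*(g^3 + 7*g^2 + 12*g) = (g + 1)*(g + 3)*(g + 4)*(g^2 + 3*g) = g*(g + 1)*(g + 3)*(g + 4)*(g + 3)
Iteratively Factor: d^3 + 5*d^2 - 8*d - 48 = (d + 4)*(d^2 + d - 12) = (d + 4)^2*(d - 3)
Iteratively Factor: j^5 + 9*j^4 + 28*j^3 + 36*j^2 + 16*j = (j + 2)*(j^4 + 7*j^3 + 14*j^2 + 8*j) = j*(j + 2)*(j^3 + 7*j^2 + 14*j + 8) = j*(j + 1)*(j + 2)*(j^2 + 6*j + 8) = j*(j + 1)*(j + 2)^2*(j + 4)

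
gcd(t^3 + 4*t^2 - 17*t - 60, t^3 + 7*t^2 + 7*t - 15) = t^2 + 8*t + 15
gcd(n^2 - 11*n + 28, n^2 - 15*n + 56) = n - 7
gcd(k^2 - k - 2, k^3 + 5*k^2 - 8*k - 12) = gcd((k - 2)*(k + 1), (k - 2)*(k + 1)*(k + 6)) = k^2 - k - 2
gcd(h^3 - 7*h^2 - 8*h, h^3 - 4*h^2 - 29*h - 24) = h^2 - 7*h - 8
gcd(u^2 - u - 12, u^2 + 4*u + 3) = u + 3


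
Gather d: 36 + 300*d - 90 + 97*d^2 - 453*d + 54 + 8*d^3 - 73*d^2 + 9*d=8*d^3 + 24*d^2 - 144*d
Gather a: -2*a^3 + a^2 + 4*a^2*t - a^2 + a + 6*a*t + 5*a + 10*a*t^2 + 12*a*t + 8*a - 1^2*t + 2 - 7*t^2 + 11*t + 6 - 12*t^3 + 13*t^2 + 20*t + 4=-2*a^3 + 4*a^2*t + a*(10*t^2 + 18*t + 14) - 12*t^3 + 6*t^2 + 30*t + 12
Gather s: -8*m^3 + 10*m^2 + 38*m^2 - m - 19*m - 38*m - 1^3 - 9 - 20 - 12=-8*m^3 + 48*m^2 - 58*m - 42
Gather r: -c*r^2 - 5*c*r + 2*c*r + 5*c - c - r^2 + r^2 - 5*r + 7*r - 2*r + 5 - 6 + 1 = -c*r^2 - 3*c*r + 4*c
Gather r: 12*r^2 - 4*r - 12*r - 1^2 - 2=12*r^2 - 16*r - 3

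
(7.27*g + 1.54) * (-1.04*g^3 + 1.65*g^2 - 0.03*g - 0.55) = -7.5608*g^4 + 10.3939*g^3 + 2.3229*g^2 - 4.0447*g - 0.847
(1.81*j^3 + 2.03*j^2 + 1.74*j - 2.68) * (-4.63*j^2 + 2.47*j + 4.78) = -8.3803*j^5 - 4.9282*j^4 + 5.6097*j^3 + 26.4096*j^2 + 1.6976*j - 12.8104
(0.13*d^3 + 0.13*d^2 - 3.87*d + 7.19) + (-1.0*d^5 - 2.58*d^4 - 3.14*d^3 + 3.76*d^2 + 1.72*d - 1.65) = -1.0*d^5 - 2.58*d^4 - 3.01*d^3 + 3.89*d^2 - 2.15*d + 5.54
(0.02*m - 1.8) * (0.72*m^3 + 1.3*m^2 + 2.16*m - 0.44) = 0.0144*m^4 - 1.27*m^3 - 2.2968*m^2 - 3.8968*m + 0.792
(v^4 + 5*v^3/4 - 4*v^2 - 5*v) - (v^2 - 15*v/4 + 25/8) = v^4 + 5*v^3/4 - 5*v^2 - 5*v/4 - 25/8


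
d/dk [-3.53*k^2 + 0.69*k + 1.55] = 0.69 - 7.06*k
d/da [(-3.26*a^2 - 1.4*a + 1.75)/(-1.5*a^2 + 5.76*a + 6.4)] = (-20.8776*a^2 - 36.478*a - 19.04)/(2.25*a^4 - 17.28*a^3 + 13.9776*a^2 + 73.728*a + 40.96)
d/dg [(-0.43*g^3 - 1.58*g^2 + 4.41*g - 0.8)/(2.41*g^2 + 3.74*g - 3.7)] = (-1.0363*g^4 - 3.2164*g^3 - 11.7643*g^2 + 15.548*g - 13.325)/(5.8081*g^4 + 18.0268*g^3 - 3.8464*g^2 - 27.676*g + 13.69)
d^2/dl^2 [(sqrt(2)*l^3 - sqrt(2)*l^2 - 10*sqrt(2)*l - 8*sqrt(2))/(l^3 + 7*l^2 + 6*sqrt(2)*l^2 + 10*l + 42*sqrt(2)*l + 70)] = 2*sqrt(2)*((3*l - 1)*(l^3 + 7*l^2 + 6*sqrt(2)*l^2 + 10*l + 42*sqrt(2)*l + 70)^2 + ((3*l + 7 + 6*sqrt(2))*(-l^3 + l^2 + 10*l + 8) + (-3*l^2 + 2*l + 10)*(3*l^2 + 14*l + 12*sqrt(2)*l + 10 + 42*sqrt(2)))*(l^3 + 7*l^2 + 6*sqrt(2)*l^2 + 10*l + 42*sqrt(2)*l + 70) - (-l^3 + l^2 + 10*l + 8)*(3*l^2 + 14*l + 12*sqrt(2)*l + 10 + 42*sqrt(2))^2)/(l^3 + 7*l^2 + 6*sqrt(2)*l^2 + 10*l + 42*sqrt(2)*l + 70)^3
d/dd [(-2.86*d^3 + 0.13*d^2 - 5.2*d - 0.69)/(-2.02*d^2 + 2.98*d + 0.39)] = (5.7772*d^4 - 17.0456*d^3 - 13.4628*d^2 - 2.6862*d + 0.0282)/(4.0804*d^4 - 12.0392*d^3 + 7.3048*d^2 + 2.3244*d + 0.1521)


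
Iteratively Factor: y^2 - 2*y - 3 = (y + 1)*(y - 3)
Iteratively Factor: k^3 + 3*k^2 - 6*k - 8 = (k + 1)*(k^2 + 2*k - 8) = (k + 1)*(k + 4)*(k - 2)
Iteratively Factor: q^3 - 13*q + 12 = (q - 3)*(q^2 + 3*q - 4) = (q - 3)*(q - 1)*(q + 4)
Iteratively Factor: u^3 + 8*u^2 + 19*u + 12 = (u + 4)*(u^2 + 4*u + 3) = (u + 3)*(u + 4)*(u + 1)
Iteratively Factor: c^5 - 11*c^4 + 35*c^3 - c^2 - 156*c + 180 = (c - 3)*(c^4 - 8*c^3 + 11*c^2 + 32*c - 60) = (c - 3)*(c - 2)*(c^3 - 6*c^2 - c + 30) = (c - 3)*(c - 2)*(c + 2)*(c^2 - 8*c + 15) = (c - 3)^2*(c - 2)*(c + 2)*(c - 5)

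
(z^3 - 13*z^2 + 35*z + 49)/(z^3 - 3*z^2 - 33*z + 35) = (z^2 - 6*z - 7)/(z^2 + 4*z - 5)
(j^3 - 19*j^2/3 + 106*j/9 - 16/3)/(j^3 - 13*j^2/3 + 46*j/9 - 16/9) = (j - 3)/(j - 1)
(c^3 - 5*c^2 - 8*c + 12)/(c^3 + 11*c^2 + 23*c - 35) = (c^2 - 4*c - 12)/(c^2 + 12*c + 35)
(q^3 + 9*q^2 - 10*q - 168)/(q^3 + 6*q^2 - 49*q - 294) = (q - 4)/(q - 7)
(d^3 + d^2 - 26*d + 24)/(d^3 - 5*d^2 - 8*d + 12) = (d^2 + 2*d - 24)/(d^2 - 4*d - 12)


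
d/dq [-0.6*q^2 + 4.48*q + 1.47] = 4.48 - 1.2*q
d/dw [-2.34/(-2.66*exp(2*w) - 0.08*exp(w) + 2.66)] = (-12.4488*exp(w) - 0.1872)*exp(w)/(2.66*exp(2*w) + 0.08*exp(w) - 2.66)^2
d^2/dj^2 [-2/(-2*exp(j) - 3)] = (8*exp(j) - 12)*exp(j)/(2*exp(j) + 3)^3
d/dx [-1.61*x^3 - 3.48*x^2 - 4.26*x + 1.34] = -4.83*x^2 - 6.96*x - 4.26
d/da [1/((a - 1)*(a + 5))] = 2*(-a - 2)/(a^4 + 8*a^3 + 6*a^2 - 40*a + 25)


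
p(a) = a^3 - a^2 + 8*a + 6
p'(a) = 3*a^2 - 2*a + 8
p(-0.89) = -2.62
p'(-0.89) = 12.16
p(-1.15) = -6.04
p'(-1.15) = 14.27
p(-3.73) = -89.65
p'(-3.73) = 57.20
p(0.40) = 9.10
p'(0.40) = 7.68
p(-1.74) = -16.22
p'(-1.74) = 20.56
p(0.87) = 12.86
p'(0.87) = 8.53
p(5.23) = 163.54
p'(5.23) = 79.60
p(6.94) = 347.61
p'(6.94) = 138.61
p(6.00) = 234.00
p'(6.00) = 104.00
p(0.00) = 6.00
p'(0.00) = 8.00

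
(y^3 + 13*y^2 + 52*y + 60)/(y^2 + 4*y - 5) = (y^2 + 8*y + 12)/(y - 1)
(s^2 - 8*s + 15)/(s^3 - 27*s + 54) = (s - 5)/(s^2 + 3*s - 18)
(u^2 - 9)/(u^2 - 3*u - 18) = (u - 3)/(u - 6)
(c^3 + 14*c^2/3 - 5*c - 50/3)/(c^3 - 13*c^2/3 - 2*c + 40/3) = (c + 5)/(c - 4)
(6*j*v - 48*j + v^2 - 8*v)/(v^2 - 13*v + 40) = (6*j + v)/(v - 5)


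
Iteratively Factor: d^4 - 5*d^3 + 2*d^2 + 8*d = (d + 1)*(d^3 - 6*d^2 + 8*d) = (d - 2)*(d + 1)*(d^2 - 4*d) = (d - 4)*(d - 2)*(d + 1)*(d)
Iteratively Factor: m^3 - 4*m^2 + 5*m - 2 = (m - 1)*(m^2 - 3*m + 2) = (m - 2)*(m - 1)*(m - 1)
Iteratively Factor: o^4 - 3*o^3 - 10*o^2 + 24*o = (o)*(o^3 - 3*o^2 - 10*o + 24) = o*(o - 4)*(o^2 + o - 6) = o*(o - 4)*(o - 2)*(o + 3)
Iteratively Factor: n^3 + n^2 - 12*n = (n + 4)*(n^2 - 3*n) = (n - 3)*(n + 4)*(n)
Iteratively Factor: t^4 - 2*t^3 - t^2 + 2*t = (t - 2)*(t^3 - t) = t*(t - 2)*(t^2 - 1) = t*(t - 2)*(t - 1)*(t + 1)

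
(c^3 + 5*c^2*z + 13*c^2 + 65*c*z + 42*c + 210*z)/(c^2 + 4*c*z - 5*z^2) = (-c^2 - 13*c - 42)/(-c + z)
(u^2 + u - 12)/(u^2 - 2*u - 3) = (u + 4)/(u + 1)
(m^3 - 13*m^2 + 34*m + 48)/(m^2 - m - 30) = (m^2 - 7*m - 8)/(m + 5)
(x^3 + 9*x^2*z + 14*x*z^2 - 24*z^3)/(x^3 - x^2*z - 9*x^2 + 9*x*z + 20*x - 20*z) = (x^2 + 10*x*z + 24*z^2)/(x^2 - 9*x + 20)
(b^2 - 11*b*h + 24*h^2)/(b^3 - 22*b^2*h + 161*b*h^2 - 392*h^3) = (b - 3*h)/(b^2 - 14*b*h + 49*h^2)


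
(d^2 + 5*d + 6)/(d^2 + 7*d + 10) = (d + 3)/(d + 5)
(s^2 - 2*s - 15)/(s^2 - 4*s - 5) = (s + 3)/(s + 1)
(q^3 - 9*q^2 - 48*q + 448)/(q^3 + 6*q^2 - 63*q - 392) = (q - 8)/(q + 7)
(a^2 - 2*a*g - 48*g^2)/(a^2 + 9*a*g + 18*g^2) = (a - 8*g)/(a + 3*g)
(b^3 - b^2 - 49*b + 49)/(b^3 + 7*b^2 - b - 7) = (b - 7)/(b + 1)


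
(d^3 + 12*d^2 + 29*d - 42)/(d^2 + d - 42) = (d^2 + 5*d - 6)/(d - 6)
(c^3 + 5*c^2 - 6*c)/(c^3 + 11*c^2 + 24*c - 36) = c/(c + 6)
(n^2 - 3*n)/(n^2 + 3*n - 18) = n/(n + 6)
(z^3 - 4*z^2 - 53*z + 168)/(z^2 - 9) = (z^2 - z - 56)/(z + 3)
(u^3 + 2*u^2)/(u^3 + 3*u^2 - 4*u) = u*(u + 2)/(u^2 + 3*u - 4)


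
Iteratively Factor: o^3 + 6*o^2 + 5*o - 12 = (o + 3)*(o^2 + 3*o - 4) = (o + 3)*(o + 4)*(o - 1)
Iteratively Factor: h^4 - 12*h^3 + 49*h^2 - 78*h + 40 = (h - 1)*(h^3 - 11*h^2 + 38*h - 40) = (h - 2)*(h - 1)*(h^2 - 9*h + 20) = (h - 4)*(h - 2)*(h - 1)*(h - 5)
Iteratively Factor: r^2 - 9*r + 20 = (r - 5)*(r - 4)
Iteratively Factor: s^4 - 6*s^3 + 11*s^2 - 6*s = (s - 2)*(s^3 - 4*s^2 + 3*s) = (s - 3)*(s - 2)*(s^2 - s) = (s - 3)*(s - 2)*(s - 1)*(s)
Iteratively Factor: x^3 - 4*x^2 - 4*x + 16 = (x - 2)*(x^2 - 2*x - 8) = (x - 2)*(x + 2)*(x - 4)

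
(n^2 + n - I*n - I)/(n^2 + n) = (n - I)/n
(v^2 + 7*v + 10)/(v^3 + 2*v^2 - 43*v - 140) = (v + 2)/(v^2 - 3*v - 28)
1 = 1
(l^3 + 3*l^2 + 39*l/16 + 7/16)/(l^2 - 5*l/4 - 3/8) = (4*l^2 + 11*l + 7)/(2*(2*l - 3))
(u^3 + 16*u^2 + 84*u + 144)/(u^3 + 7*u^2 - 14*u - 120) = (u^2 + 10*u + 24)/(u^2 + u - 20)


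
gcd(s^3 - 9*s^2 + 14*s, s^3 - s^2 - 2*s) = s^2 - 2*s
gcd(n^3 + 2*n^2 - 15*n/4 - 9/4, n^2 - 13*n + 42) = 1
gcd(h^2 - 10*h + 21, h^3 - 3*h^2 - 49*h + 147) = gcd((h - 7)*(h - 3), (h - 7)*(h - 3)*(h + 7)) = h^2 - 10*h + 21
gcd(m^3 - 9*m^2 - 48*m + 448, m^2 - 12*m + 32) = m - 8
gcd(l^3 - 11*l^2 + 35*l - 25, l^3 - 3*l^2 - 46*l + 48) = l - 1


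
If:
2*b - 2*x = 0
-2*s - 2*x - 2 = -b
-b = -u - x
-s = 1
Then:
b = 0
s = -1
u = 0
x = 0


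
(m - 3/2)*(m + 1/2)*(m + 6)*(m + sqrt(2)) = m^4 + sqrt(2)*m^3 + 5*m^3 - 27*m^2/4 + 5*sqrt(2)*m^2 - 27*sqrt(2)*m/4 - 9*m/2 - 9*sqrt(2)/2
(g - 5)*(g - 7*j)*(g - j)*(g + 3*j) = g^4 - 5*g^3*j - 5*g^3 - 17*g^2*j^2 + 25*g^2*j + 21*g*j^3 + 85*g*j^2 - 105*j^3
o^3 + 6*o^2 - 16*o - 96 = (o - 4)*(o + 4)*(o + 6)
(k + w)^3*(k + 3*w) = k^4 + 6*k^3*w + 12*k^2*w^2 + 10*k*w^3 + 3*w^4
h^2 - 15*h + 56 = (h - 8)*(h - 7)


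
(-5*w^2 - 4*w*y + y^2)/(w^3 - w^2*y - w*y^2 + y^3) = (-5*w + y)/(w^2 - 2*w*y + y^2)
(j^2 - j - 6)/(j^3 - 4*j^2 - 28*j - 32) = (j - 3)/(j^2 - 6*j - 16)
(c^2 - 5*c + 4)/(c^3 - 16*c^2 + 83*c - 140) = (c - 1)/(c^2 - 12*c + 35)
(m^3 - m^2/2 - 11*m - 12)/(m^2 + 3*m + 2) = (m^2 - 5*m/2 - 6)/(m + 1)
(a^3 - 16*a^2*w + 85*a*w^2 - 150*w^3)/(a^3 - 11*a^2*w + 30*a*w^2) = (a - 5*w)/a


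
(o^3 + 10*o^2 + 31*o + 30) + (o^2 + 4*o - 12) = o^3 + 11*o^2 + 35*o + 18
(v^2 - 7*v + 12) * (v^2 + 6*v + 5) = v^4 - v^3 - 25*v^2 + 37*v + 60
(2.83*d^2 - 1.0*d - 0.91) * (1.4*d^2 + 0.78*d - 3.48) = 3.962*d^4 + 0.8074*d^3 - 11.9024*d^2 + 2.7702*d + 3.1668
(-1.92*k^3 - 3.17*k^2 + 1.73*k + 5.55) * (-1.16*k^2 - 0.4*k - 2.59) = 2.2272*k^5 + 4.4452*k^4 + 4.234*k^3 + 1.0803*k^2 - 6.7007*k - 14.3745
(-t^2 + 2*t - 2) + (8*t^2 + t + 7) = 7*t^2 + 3*t + 5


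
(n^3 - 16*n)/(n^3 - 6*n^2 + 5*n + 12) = n*(n + 4)/(n^2 - 2*n - 3)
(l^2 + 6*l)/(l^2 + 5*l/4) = 4*(l + 6)/(4*l + 5)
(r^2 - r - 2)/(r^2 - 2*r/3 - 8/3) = 3*(r + 1)/(3*r + 4)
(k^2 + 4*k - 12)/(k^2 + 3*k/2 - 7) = 2*(k + 6)/(2*k + 7)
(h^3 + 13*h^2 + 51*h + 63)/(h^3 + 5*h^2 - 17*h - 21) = (h^2 + 6*h + 9)/(h^2 - 2*h - 3)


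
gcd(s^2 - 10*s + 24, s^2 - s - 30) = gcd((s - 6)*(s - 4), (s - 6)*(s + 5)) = s - 6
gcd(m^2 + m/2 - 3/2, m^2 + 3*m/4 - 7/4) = m - 1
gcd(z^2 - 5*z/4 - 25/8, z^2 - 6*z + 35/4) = z - 5/2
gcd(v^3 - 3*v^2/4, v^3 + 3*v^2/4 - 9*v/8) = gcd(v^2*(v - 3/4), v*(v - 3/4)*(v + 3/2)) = v^2 - 3*v/4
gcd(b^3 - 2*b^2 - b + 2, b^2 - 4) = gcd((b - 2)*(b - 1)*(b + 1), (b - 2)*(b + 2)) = b - 2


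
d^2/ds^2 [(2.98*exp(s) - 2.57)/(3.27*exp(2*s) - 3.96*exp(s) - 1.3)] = (31.864842*exp(4*s) - 71.3343960000001*exp(3*s) + 175.846212*exp(2*s) - 99.343032*exp(s) + 18.26656)*exp(s)/(34.965783*exp(6*s) - 127.031652*exp(5*s) + 112.134186*exp(4*s) + 38.904624*exp(3*s) - 44.57934*exp(2*s) - 20.0772*exp(s) - 2.197)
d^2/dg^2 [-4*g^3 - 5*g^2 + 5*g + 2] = -24*g - 10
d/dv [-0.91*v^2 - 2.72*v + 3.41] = -1.82*v - 2.72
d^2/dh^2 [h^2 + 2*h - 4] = 2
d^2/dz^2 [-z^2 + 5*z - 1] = -2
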